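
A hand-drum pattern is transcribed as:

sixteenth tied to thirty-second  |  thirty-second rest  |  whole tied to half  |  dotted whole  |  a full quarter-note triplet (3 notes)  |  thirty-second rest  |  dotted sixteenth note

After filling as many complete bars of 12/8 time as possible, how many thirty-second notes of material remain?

24

One bar of 12/8 = 48 thirty-second notes.
Express everything in thirty-second notes: sixteenth tied to thirty-second (sixteenth + thirty-second) = 3; thirty-second rest = 1; whole tied to half (whole + half) = 48; dotted whole = 48; a full quarter-note triplet (3 notes) (three triplet quarters span one half) = 16; thirty-second rest = 1; dotted sixteenth note = 3.
Altogether 3 + 1 + 48 + 48 + 16 + 1 + 3 = 120.
120 ÷ 48 = 2 complete bars with 24 thirty-second notes remaining.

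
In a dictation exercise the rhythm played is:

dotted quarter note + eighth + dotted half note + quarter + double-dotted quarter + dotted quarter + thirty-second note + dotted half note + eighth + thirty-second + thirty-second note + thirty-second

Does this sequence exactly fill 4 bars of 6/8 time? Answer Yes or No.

No

One bar of 6/8 = 24 thirty-second notes, so 4 bars = 96.
Working in thirty-second notes: dotted quarter note = 12; eighth = 4; dotted half note = 24; quarter = 8; double-dotted quarter = 14; dotted quarter = 12; thirty-second note = 1; dotted half note = 24; eighth = 4; thirty-second = 1; thirty-second note = 1; thirty-second = 1.
Total: 12 + 4 + 24 + 8 + 14 + 12 + 1 + 24 + 4 + 1 + 1 + 1 = 106.
106 exceeds 96, so the answer is No.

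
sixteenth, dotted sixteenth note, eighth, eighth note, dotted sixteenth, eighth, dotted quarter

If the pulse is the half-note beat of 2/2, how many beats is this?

One half-note beat = 16 thirty-second notes.
In thirty-second notes: sixteenth = 2; dotted sixteenth note = 3; eighth = 4; eighth note = 4; dotted sixteenth = 3; eighth = 4; dotted quarter = 12.
Sum: 2 + 3 + 4 + 4 + 3 + 4 + 12 = 32.
32 ÷ 16 = 2 beats.

2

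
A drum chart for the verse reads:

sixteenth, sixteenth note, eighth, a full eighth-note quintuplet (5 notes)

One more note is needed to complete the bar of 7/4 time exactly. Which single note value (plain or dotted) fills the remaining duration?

The bar of 7/4 = 28 sixteenth notes.
Each duration in sixteenth notes: sixteenth = 1; sixteenth note = 1; eighth = 2; a full eighth-note quintuplet (5 notes) (five quintuplet eighths span one half) = 8.
Altogether 1 + 1 + 2 + 8 = 12.
Remaining: 28 − 12 = 16 sixteenth notes, which is a whole note.

whole note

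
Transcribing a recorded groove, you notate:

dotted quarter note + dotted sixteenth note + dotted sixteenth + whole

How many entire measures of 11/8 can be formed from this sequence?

1

One bar of 11/8 = 44 thirty-second notes.
Working in thirty-second notes: dotted quarter note = 12; dotted sixteenth note = 3; dotted sixteenth = 3; whole = 32.
Sum: 12 + 3 + 3 + 32 = 50.
50 ÷ 44 = 1 complete bar with 6 left over.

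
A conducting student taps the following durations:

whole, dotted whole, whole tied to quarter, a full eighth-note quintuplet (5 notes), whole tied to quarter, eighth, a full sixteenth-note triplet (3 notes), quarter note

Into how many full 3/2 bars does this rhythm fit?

4

One bar of 3/2 = 12 eighth notes.
Working in eighth notes: whole = 8; dotted whole = 12; whole tied to quarter (whole + quarter) = 10; a full eighth-note quintuplet (5 notes) (five quintuplet eighths span one half) = 4; whole tied to quarter (whole + quarter) = 10; eighth = 1; a full sixteenth-note triplet (3 notes) (three triplet sixteenths span one eighth) = 1; quarter note = 2.
Altogether 8 + 12 + 10 + 4 + 10 + 1 + 1 + 2 = 48.
48 ÷ 12 = 4 complete bars with 0 left over.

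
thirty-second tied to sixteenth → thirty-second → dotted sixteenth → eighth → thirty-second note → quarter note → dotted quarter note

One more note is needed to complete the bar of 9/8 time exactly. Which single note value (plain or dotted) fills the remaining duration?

The bar of 9/8 = 36 thirty-second notes.
Working in thirty-second notes: thirty-second tied to sixteenth (thirty-second + sixteenth) = 3; thirty-second = 1; dotted sixteenth = 3; eighth = 4; thirty-second note = 1; quarter note = 8; dotted quarter note = 12.
Total: 3 + 1 + 3 + 4 + 1 + 8 + 12 = 32.
Remaining: 36 − 32 = 4 thirty-second notes, which is a eighth note.

eighth note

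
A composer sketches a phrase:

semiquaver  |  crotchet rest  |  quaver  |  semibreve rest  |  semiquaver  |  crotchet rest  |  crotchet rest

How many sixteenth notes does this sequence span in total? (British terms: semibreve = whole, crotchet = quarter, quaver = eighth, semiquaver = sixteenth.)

Working in sixteenth notes: semiquaver = 1; crotchet rest = 4; quaver = 2; semibreve rest = 16; semiquaver = 1; crotchet rest = 4; crotchet rest = 4.
Sum: 1 + 4 + 2 + 16 + 1 + 4 + 4 = 32 sixteenth notes.

32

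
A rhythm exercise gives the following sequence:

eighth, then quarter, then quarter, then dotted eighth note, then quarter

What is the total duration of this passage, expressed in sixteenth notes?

Express everything in sixteenth notes: eighth = 2; quarter = 4; quarter = 4; dotted eighth note = 3; quarter = 4.
Adding: 2 + 4 + 4 + 3 + 4 = 17 sixteenth notes.

17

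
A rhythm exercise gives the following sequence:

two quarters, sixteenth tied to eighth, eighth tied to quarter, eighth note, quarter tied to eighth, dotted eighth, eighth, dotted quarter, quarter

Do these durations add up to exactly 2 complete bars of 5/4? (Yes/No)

One bar of 5/4 = 20 sixteenth notes, so 2 bars = 40.
Each duration in sixteenth notes: quarter = 4; quarter = 4; sixteenth tied to eighth (sixteenth + eighth) = 3; eighth tied to quarter (eighth + quarter) = 6; eighth note = 2; quarter tied to eighth (quarter + eighth) = 6; dotted eighth = 3; eighth = 2; dotted quarter = 6; quarter = 4.
Sum: 4 + 4 + 3 + 6 + 2 + 6 + 3 + 2 + 6 + 4 = 40.
40 equals 40, so the answer is Yes.

Yes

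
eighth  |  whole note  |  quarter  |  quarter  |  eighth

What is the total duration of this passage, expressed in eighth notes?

14

Working in eighth notes: eighth = 1; whole note = 8; quarter = 2; quarter = 2; eighth = 1.
Total: 1 + 8 + 2 + 2 + 1 = 14 eighth notes.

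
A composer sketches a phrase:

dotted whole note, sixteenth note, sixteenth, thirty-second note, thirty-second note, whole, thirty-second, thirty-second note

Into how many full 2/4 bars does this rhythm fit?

5

One bar of 2/4 = 16 thirty-second notes.
Convert each value to thirty-second notes: dotted whole note = 48; sixteenth note = 2; sixteenth = 2; thirty-second note = 1; thirty-second note = 1; whole = 32; thirty-second = 1; thirty-second note = 1.
Total: 48 + 2 + 2 + 1 + 1 + 32 + 1 + 1 = 88.
88 ÷ 16 = 5 complete bars with 8 left over.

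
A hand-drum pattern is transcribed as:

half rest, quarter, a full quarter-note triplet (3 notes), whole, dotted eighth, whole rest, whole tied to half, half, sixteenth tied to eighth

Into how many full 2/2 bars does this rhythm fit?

5

One bar of 2/2 = 16 sixteenth notes.
In sixteenth notes: half rest = 8; quarter = 4; a full quarter-note triplet (3 notes) (three triplet quarters span one half) = 8; whole = 16; dotted eighth = 3; whole rest = 16; whole tied to half (whole + half) = 24; half = 8; sixteenth tied to eighth (sixteenth + eighth) = 3.
Adding: 8 + 4 + 8 + 16 + 3 + 16 + 24 + 8 + 3 = 90.
90 ÷ 16 = 5 complete bars with 10 left over.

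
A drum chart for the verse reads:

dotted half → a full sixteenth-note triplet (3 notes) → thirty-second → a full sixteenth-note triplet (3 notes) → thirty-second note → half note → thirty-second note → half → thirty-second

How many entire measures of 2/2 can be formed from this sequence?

2

One bar of 2/2 = 32 thirty-second notes.
Working in thirty-second notes: dotted half = 24; a full sixteenth-note triplet (3 notes) (three triplet sixteenths span one eighth) = 4; thirty-second = 1; a full sixteenth-note triplet (3 notes) (three triplet sixteenths span one eighth) = 4; thirty-second note = 1; half note = 16; thirty-second note = 1; half = 16; thirty-second = 1.
Adding: 24 + 4 + 1 + 4 + 1 + 16 + 1 + 16 + 1 = 68.
68 ÷ 32 = 2 complete bars with 4 left over.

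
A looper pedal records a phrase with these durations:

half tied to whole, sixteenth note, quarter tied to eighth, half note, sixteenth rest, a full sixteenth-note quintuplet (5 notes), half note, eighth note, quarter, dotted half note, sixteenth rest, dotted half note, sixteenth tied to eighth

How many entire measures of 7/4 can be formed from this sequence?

One bar of 7/4 = 28 sixteenth notes.
Working in sixteenth notes: half tied to whole (half + whole) = 24; sixteenth note = 1; quarter tied to eighth (quarter + eighth) = 6; half note = 8; sixteenth rest = 1; a full sixteenth-note quintuplet (5 notes) (five quintuplet sixteenths span one quarter) = 4; half note = 8; eighth note = 2; quarter = 4; dotted half note = 12; sixteenth rest = 1; dotted half note = 12; sixteenth tied to eighth (sixteenth + eighth) = 3.
Sum: 24 + 1 + 6 + 8 + 1 + 4 + 8 + 2 + 4 + 12 + 1 + 12 + 3 = 86.
86 ÷ 28 = 3 complete bars with 2 left over.

3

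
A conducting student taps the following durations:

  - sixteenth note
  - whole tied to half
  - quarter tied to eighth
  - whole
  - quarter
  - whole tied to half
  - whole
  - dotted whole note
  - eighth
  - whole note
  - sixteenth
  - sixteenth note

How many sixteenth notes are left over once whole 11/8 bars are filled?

One bar of 11/8 = 22 sixteenth notes.
Express everything in sixteenth notes: sixteenth note = 1; whole tied to half (whole + half) = 24; quarter tied to eighth (quarter + eighth) = 6; whole = 16; quarter = 4; whole tied to half (whole + half) = 24; whole = 16; dotted whole note = 24; eighth = 2; whole note = 16; sixteenth = 1; sixteenth note = 1.
Altogether 1 + 24 + 6 + 16 + 4 + 24 + 16 + 24 + 2 + 16 + 1 + 1 = 135.
135 ÷ 22 = 6 complete bars with 3 sixteenth notes remaining.

3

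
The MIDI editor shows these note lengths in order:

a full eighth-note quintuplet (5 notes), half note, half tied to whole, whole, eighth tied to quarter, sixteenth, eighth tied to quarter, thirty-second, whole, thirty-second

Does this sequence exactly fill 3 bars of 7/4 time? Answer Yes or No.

No

One bar of 7/4 = 56 thirty-second notes, so 3 bars = 168.
In thirty-second notes: a full eighth-note quintuplet (5 notes) (five quintuplet eighths span one half) = 16; half note = 16; half tied to whole (half + whole) = 48; whole = 32; eighth tied to quarter (eighth + quarter) = 12; sixteenth = 2; eighth tied to quarter (eighth + quarter) = 12; thirty-second = 1; whole = 32; thirty-second = 1.
Total: 16 + 16 + 48 + 32 + 12 + 2 + 12 + 1 + 32 + 1 = 172.
172 exceeds 168, so the answer is No.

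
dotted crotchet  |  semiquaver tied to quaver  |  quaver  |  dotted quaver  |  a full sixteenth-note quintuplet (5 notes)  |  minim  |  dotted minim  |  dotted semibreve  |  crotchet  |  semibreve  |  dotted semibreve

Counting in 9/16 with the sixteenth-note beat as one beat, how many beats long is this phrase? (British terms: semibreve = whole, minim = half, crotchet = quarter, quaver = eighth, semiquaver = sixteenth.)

106

One sixteenth-note beat = 2 thirty-second notes.
Express everything in thirty-second notes: dotted crotchet = 12; semiquaver tied to quaver (semiquaver + quaver) = 6; quaver = 4; dotted quaver = 6; a full sixteenth-note quintuplet (5 notes) (five quintuplet sixteenths span one quarter) = 8; minim = 16; dotted minim = 24; dotted semibreve = 48; crotchet = 8; semibreve = 32; dotted semibreve = 48.
Altogether 12 + 6 + 4 + 6 + 8 + 16 + 24 + 48 + 8 + 32 + 48 = 212.
212 ÷ 2 = 106 beats.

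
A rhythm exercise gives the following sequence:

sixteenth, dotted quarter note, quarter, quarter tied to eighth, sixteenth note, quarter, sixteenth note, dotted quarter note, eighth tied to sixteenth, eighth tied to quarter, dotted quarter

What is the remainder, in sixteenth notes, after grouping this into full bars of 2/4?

4

One bar of 2/4 = 8 sixteenth notes.
Convert each value to sixteenth notes: sixteenth = 1; dotted quarter note = 6; quarter = 4; quarter tied to eighth (quarter + eighth) = 6; sixteenth note = 1; quarter = 4; sixteenth note = 1; dotted quarter note = 6; eighth tied to sixteenth (eighth + sixteenth) = 3; eighth tied to quarter (eighth + quarter) = 6; dotted quarter = 6.
Sum: 1 + 6 + 4 + 6 + 1 + 4 + 1 + 6 + 3 + 6 + 6 = 44.
44 ÷ 8 = 5 complete bars with 4 sixteenth notes remaining.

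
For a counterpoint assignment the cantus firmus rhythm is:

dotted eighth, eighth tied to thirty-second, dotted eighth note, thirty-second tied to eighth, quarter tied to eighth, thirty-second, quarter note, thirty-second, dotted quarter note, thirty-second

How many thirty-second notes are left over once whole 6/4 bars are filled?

9

One bar of 6/4 = 48 thirty-second notes.
In thirty-second notes: dotted eighth = 6; eighth tied to thirty-second (eighth + thirty-second) = 5; dotted eighth note = 6; thirty-second tied to eighth (thirty-second + eighth) = 5; quarter tied to eighth (quarter + eighth) = 12; thirty-second = 1; quarter note = 8; thirty-second = 1; dotted quarter note = 12; thirty-second = 1.
Total: 6 + 5 + 6 + 5 + 12 + 1 + 8 + 1 + 12 + 1 = 57.
57 ÷ 48 = 1 complete bar with 9 thirty-second notes remaining.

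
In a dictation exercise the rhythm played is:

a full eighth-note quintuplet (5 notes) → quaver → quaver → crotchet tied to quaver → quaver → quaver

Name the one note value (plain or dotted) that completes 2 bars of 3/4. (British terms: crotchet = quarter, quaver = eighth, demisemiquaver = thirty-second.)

eighth note

2 bars of 3/4 = 12 eighth notes.
Express everything in eighth notes: a full eighth-note quintuplet (5 notes) (five quintuplet eighths span one half) = 4; quaver = 1; quaver = 1; crotchet tied to quaver (crotchet + quaver) = 3; quaver = 1; quaver = 1.
Sum: 4 + 1 + 1 + 3 + 1 + 1 = 11.
Remaining: 12 − 11 = 1 eighth note, which is a eighth note.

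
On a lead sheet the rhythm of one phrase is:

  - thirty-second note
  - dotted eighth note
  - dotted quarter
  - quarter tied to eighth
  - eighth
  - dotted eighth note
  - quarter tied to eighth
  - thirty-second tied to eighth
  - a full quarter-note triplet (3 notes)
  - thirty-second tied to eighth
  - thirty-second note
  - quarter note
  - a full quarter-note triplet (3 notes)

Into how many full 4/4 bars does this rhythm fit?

One bar of 4/4 = 32 thirty-second notes.
Convert each value to thirty-second notes: thirty-second note = 1; dotted eighth note = 6; dotted quarter = 12; quarter tied to eighth (quarter + eighth) = 12; eighth = 4; dotted eighth note = 6; quarter tied to eighth (quarter + eighth) = 12; thirty-second tied to eighth (thirty-second + eighth) = 5; a full quarter-note triplet (3 notes) (three triplet quarters span one half) = 16; thirty-second tied to eighth (thirty-second + eighth) = 5; thirty-second note = 1; quarter note = 8; a full quarter-note triplet (3 notes) (three triplet quarters span one half) = 16.
Sum: 1 + 6 + 12 + 12 + 4 + 6 + 12 + 5 + 16 + 5 + 1 + 8 + 16 = 104.
104 ÷ 32 = 3 complete bars with 8 left over.

3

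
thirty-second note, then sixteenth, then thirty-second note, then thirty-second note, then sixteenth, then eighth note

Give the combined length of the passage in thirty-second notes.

11

Each duration in thirty-second notes: thirty-second note = 1; sixteenth = 2; thirty-second note = 1; thirty-second note = 1; sixteenth = 2; eighth note = 4.
Adding: 1 + 2 + 1 + 1 + 2 + 4 = 11 thirty-second notes.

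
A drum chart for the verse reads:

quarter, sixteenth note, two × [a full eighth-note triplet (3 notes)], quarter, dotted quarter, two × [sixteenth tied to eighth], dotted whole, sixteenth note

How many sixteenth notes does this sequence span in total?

54

Convert each value to sixteenth notes: quarter = 4; sixteenth note = 1; a full eighth-note triplet (3 notes) (three triplet eighths span one quarter) = 4; a full eighth-note triplet (3 notes) (three triplet eighths span one quarter) = 4; quarter = 4; dotted quarter = 6; sixteenth tied to eighth (sixteenth + eighth) = 3; sixteenth tied to eighth (sixteenth + eighth) = 3; dotted whole = 24; sixteenth note = 1.
Altogether 4 + 1 + 4 + 4 + 4 + 6 + 3 + 3 + 24 + 1 = 54 sixteenth notes.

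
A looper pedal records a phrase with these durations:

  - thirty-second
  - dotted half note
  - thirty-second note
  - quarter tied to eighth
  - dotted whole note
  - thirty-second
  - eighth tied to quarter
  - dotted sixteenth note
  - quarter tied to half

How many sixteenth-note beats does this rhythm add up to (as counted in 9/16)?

One sixteenth-note beat = 2 thirty-second notes.
Working in thirty-second notes: thirty-second = 1; dotted half note = 24; thirty-second note = 1; quarter tied to eighth (quarter + eighth) = 12; dotted whole note = 48; thirty-second = 1; eighth tied to quarter (eighth + quarter) = 12; dotted sixteenth note = 3; quarter tied to half (quarter + half) = 24.
Total: 1 + 24 + 1 + 12 + 48 + 1 + 12 + 3 + 24 = 126.
126 ÷ 2 = 63 beats.

63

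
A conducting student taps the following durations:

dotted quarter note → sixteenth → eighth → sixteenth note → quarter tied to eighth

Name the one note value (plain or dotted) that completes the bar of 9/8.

eighth note

The bar of 9/8 = 18 sixteenth notes.
Working in sixteenth notes: dotted quarter note = 6; sixteenth = 1; eighth = 2; sixteenth note = 1; quarter tied to eighth (quarter + eighth) = 6.
Adding: 6 + 1 + 2 + 1 + 6 = 16.
Remaining: 18 − 16 = 2 sixteenth notes, which is a eighth note.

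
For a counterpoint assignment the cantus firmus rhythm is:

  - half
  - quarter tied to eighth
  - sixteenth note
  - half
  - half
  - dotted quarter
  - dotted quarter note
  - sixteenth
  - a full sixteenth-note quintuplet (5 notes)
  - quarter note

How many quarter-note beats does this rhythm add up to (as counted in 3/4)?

One quarter-note beat = 4 sixteenth notes.
Express everything in sixteenth notes: half = 8; quarter tied to eighth (quarter + eighth) = 6; sixteenth note = 1; half = 8; half = 8; dotted quarter = 6; dotted quarter note = 6; sixteenth = 1; a full sixteenth-note quintuplet (5 notes) (five quintuplet sixteenths span one quarter) = 4; quarter note = 4.
Adding: 8 + 6 + 1 + 8 + 8 + 6 + 6 + 1 + 4 + 4 = 52.
52 ÷ 4 = 13 beats.

13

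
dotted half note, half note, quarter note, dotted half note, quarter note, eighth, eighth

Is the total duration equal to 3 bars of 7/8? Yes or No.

No

One bar of 7/8 = 7 eighth notes, so 3 bars = 21.
Each duration in eighth notes: dotted half note = 6; half note = 4; quarter note = 2; dotted half note = 6; quarter note = 2; eighth = 1; eighth = 1.
Adding: 6 + 4 + 2 + 6 + 2 + 1 + 1 = 22.
22 exceeds 21, so the answer is No.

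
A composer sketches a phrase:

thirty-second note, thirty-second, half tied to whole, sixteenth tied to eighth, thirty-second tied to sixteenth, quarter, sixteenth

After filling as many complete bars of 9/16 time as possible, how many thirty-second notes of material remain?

One bar of 9/16 = 18 thirty-second notes.
Convert each value to thirty-second notes: thirty-second note = 1; thirty-second = 1; half tied to whole (half + whole) = 48; sixteenth tied to eighth (sixteenth + eighth) = 6; thirty-second tied to sixteenth (thirty-second + sixteenth) = 3; quarter = 8; sixteenth = 2.
Altogether 1 + 1 + 48 + 6 + 3 + 8 + 2 = 69.
69 ÷ 18 = 3 complete bars with 15 thirty-second notes remaining.

15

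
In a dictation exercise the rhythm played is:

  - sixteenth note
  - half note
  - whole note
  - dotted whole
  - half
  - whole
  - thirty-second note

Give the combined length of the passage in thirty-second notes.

Express everything in thirty-second notes: sixteenth note = 2; half note = 16; whole note = 32; dotted whole = 48; half = 16; whole = 32; thirty-second note = 1.
Sum: 2 + 16 + 32 + 48 + 16 + 32 + 1 = 147 thirty-second notes.

147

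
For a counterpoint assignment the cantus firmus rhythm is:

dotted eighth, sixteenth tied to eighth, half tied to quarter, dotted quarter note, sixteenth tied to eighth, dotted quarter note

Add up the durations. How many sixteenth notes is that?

33

Working in sixteenth notes: dotted eighth = 3; sixteenth tied to eighth (sixteenth + eighth) = 3; half tied to quarter (half + quarter) = 12; dotted quarter note = 6; sixteenth tied to eighth (sixteenth + eighth) = 3; dotted quarter note = 6.
Total: 3 + 3 + 12 + 6 + 3 + 6 = 33 sixteenth notes.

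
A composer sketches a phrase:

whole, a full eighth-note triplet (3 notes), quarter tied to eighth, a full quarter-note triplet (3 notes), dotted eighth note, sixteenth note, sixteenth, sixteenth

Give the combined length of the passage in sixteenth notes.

In sixteenth notes: whole = 16; a full eighth-note triplet (3 notes) (three triplet eighths span one quarter) = 4; quarter tied to eighth (quarter + eighth) = 6; a full quarter-note triplet (3 notes) (three triplet quarters span one half) = 8; dotted eighth note = 3; sixteenth note = 1; sixteenth = 1; sixteenth = 1.
Sum: 16 + 4 + 6 + 8 + 3 + 1 + 1 + 1 = 40 sixteenth notes.

40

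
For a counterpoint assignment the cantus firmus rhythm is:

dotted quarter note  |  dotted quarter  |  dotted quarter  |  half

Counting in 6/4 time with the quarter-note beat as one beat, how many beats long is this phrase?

6.5

One quarter-note beat = 2 eighth notes.
In eighth notes: dotted quarter note = 3; dotted quarter = 3; dotted quarter = 3; half = 4.
Sum: 3 + 3 + 3 + 4 = 13.
13 ÷ 2 = 6.5 beats.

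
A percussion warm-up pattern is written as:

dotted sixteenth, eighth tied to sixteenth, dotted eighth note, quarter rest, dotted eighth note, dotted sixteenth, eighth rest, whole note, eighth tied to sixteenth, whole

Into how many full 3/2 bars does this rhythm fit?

2

One bar of 3/2 = 48 thirty-second notes.
Each duration in thirty-second notes: dotted sixteenth = 3; eighth tied to sixteenth (eighth + sixteenth) = 6; dotted eighth note = 6; quarter rest = 8; dotted eighth note = 6; dotted sixteenth = 3; eighth rest = 4; whole note = 32; eighth tied to sixteenth (eighth + sixteenth) = 6; whole = 32.
Adding: 3 + 6 + 6 + 8 + 6 + 3 + 4 + 32 + 6 + 32 = 106.
106 ÷ 48 = 2 complete bars with 10 left over.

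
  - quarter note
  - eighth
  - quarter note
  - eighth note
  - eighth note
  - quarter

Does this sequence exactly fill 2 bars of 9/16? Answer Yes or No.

One bar of 9/16 = 9 sixteenth notes, so 2 bars = 18.
In sixteenth notes: quarter note = 4; eighth = 2; quarter note = 4; eighth note = 2; eighth note = 2; quarter = 4.
Altogether 4 + 2 + 4 + 2 + 2 + 4 = 18.
18 equals 18, so the answer is Yes.

Yes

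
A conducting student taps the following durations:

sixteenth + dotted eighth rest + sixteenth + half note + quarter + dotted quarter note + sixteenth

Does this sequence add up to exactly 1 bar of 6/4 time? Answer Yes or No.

One bar of 6/4 = 24 sixteenth notes.
Working in sixteenth notes: sixteenth = 1; dotted eighth rest = 3; sixteenth = 1; half note = 8; quarter = 4; dotted quarter note = 6; sixteenth = 1.
Adding: 1 + 3 + 1 + 8 + 4 + 6 + 1 = 24.
24 equals 24, so the answer is Yes.

Yes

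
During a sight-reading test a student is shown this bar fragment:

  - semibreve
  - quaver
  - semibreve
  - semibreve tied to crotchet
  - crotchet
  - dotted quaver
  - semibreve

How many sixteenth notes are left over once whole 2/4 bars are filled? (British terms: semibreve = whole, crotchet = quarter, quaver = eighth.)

One bar of 2/4 = 8 sixteenth notes.
Working in sixteenth notes: semibreve = 16; quaver = 2; semibreve = 16; semibreve tied to crotchet (semibreve + crotchet) = 20; crotchet = 4; dotted quaver = 3; semibreve = 16.
Adding: 16 + 2 + 16 + 20 + 4 + 3 + 16 = 77.
77 ÷ 8 = 9 complete bars with 5 sixteenth notes remaining.

5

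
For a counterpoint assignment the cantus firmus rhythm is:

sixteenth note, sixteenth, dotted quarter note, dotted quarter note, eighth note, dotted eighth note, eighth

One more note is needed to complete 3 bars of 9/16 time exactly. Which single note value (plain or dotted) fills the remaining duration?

dotted quarter note

3 bars of 9/16 = 27 sixteenth notes.
In sixteenth notes: sixteenth note = 1; sixteenth = 1; dotted quarter note = 6; dotted quarter note = 6; eighth note = 2; dotted eighth note = 3; eighth = 2.
Adding: 1 + 1 + 6 + 6 + 2 + 3 + 2 = 21.
Remaining: 27 − 21 = 6 sixteenth notes, which is a dotted quarter note.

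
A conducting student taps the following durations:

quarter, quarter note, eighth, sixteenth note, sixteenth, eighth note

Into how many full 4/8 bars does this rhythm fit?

One bar of 4/8 = 8 sixteenth notes.
Each duration in sixteenth notes: quarter = 4; quarter note = 4; eighth = 2; sixteenth note = 1; sixteenth = 1; eighth note = 2.
Adding: 4 + 4 + 2 + 1 + 1 + 2 = 14.
14 ÷ 8 = 1 complete bar with 6 left over.

1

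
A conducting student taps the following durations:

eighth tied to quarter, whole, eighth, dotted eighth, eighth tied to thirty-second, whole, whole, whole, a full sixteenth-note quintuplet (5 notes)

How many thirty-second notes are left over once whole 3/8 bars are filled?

7

One bar of 3/8 = 12 thirty-second notes.
Express everything in thirty-second notes: eighth tied to quarter (eighth + quarter) = 12; whole = 32; eighth = 4; dotted eighth = 6; eighth tied to thirty-second (eighth + thirty-second) = 5; whole = 32; whole = 32; whole = 32; a full sixteenth-note quintuplet (5 notes) (five quintuplet sixteenths span one quarter) = 8.
Altogether 12 + 32 + 4 + 6 + 5 + 32 + 32 + 32 + 8 = 163.
163 ÷ 12 = 13 complete bars with 7 thirty-second notes remaining.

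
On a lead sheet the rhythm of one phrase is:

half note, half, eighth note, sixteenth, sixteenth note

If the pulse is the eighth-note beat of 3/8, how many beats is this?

10

One eighth-note beat = 2 sixteenth notes.
Working in sixteenth notes: half note = 8; half = 8; eighth note = 2; sixteenth = 1; sixteenth note = 1.
Adding: 8 + 8 + 2 + 1 + 1 = 20.
20 ÷ 2 = 10 beats.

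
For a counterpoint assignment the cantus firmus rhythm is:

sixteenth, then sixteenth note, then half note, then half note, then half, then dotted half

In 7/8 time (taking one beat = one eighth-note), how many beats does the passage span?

One eighth-note beat = 2 sixteenth notes.
Convert each value to sixteenth notes: sixteenth = 1; sixteenth note = 1; half note = 8; half note = 8; half = 8; dotted half = 12.
Total: 1 + 1 + 8 + 8 + 8 + 12 = 38.
38 ÷ 2 = 19 beats.

19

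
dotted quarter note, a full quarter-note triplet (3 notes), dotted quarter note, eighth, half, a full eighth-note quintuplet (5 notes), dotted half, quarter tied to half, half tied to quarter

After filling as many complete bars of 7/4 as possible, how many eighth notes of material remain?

One bar of 7/4 = 14 eighth notes.
Convert each value to eighth notes: dotted quarter note = 3; a full quarter-note triplet (3 notes) (three triplet quarters span one half) = 4; dotted quarter note = 3; eighth = 1; half = 4; a full eighth-note quintuplet (5 notes) (five quintuplet eighths span one half) = 4; dotted half = 6; quarter tied to half (quarter + half) = 6; half tied to quarter (half + quarter) = 6.
Total: 3 + 4 + 3 + 1 + 4 + 4 + 6 + 6 + 6 = 37.
37 ÷ 14 = 2 complete bars with 9 eighth notes remaining.

9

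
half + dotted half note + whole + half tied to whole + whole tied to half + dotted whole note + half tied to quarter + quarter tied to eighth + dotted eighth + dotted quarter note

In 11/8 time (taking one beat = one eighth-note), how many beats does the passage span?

One eighth-note beat = 2 sixteenth notes.
Each duration in sixteenth notes: half = 8; dotted half note = 12; whole = 16; half tied to whole (half + whole) = 24; whole tied to half (whole + half) = 24; dotted whole note = 24; half tied to quarter (half + quarter) = 12; quarter tied to eighth (quarter + eighth) = 6; dotted eighth = 3; dotted quarter note = 6.
Total: 8 + 12 + 16 + 24 + 24 + 24 + 12 + 6 + 3 + 6 = 135.
135 ÷ 2 = 67.5 beats.

67.5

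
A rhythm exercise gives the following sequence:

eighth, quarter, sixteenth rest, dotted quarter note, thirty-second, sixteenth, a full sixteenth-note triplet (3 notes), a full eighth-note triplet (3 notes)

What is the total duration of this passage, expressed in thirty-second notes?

41

Each duration in thirty-second notes: eighth = 4; quarter = 8; sixteenth rest = 2; dotted quarter note = 12; thirty-second = 1; sixteenth = 2; a full sixteenth-note triplet (3 notes) (three triplet sixteenths span one eighth) = 4; a full eighth-note triplet (3 notes) (three triplet eighths span one quarter) = 8.
Sum: 4 + 8 + 2 + 12 + 1 + 2 + 4 + 8 = 41 thirty-second notes.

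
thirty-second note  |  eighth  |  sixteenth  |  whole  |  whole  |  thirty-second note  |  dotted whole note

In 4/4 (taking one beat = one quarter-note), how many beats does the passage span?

One quarter-note beat = 8 thirty-second notes.
Express everything in thirty-second notes: thirty-second note = 1; eighth = 4; sixteenth = 2; whole = 32; whole = 32; thirty-second note = 1; dotted whole note = 48.
Total: 1 + 4 + 2 + 32 + 32 + 1 + 48 = 120.
120 ÷ 8 = 15 beats.

15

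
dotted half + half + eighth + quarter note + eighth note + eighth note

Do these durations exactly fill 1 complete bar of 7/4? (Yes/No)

No

One bar of 7/4 = 14 eighth notes.
Working in eighth notes: dotted half = 6; half = 4; eighth = 1; quarter note = 2; eighth note = 1; eighth note = 1.
Adding: 6 + 4 + 1 + 2 + 1 + 1 = 15.
15 exceeds 14, so the answer is No.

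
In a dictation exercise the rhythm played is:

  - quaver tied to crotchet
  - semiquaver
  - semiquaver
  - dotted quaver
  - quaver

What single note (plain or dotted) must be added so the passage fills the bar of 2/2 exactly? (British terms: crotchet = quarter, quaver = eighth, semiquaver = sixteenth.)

The bar of 2/2 = 16 sixteenth notes.
Convert each value to sixteenth notes: quaver tied to crotchet (quaver + crotchet) = 6; semiquaver = 1; semiquaver = 1; dotted quaver = 3; quaver = 2.
Adding: 6 + 1 + 1 + 3 + 2 = 13.
Remaining: 16 − 13 = 3 sixteenth notes, which is a dotted eighth note.

dotted eighth note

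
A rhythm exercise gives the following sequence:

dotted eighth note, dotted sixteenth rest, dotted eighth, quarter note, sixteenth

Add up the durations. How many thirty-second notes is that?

Convert each value to thirty-second notes: dotted eighth note = 6; dotted sixteenth rest = 3; dotted eighth = 6; quarter note = 8; sixteenth = 2.
Total: 6 + 3 + 6 + 8 + 2 = 25 thirty-second notes.

25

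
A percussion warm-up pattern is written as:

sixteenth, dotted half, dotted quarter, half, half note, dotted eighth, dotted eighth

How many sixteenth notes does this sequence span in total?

41

Convert each value to sixteenth notes: sixteenth = 1; dotted half = 12; dotted quarter = 6; half = 8; half note = 8; dotted eighth = 3; dotted eighth = 3.
Sum: 1 + 12 + 6 + 8 + 8 + 3 + 3 = 41 sixteenth notes.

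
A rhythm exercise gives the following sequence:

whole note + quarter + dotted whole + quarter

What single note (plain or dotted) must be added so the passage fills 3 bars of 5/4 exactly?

dotted half note

3 bars of 5/4 = 15 quarter notes.
Convert each value to quarter notes: whole note = 4; quarter = 1; dotted whole = 6; quarter = 1.
Adding: 4 + 1 + 6 + 1 = 12.
Remaining: 15 − 12 = 3 quarter notes, which is a dotted half note.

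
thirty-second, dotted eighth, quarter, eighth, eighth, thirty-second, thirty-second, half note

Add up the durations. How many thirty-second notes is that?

41

Convert each value to thirty-second notes: thirty-second = 1; dotted eighth = 6; quarter = 8; eighth = 4; eighth = 4; thirty-second = 1; thirty-second = 1; half note = 16.
Altogether 1 + 6 + 8 + 4 + 4 + 1 + 1 + 16 = 41 thirty-second notes.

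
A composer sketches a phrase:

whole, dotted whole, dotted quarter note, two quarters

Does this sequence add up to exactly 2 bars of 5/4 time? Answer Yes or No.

One bar of 5/4 = 10 eighth notes, so 2 bars = 20.
Convert each value to eighth notes: whole = 8; dotted whole = 12; dotted quarter note = 3; quarter = 2; quarter = 2.
Adding: 8 + 12 + 3 + 2 + 2 = 27.
27 exceeds 20, so the answer is No.

No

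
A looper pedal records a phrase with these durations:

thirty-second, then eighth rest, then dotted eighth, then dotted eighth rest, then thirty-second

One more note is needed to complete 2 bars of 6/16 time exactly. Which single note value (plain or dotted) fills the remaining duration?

2 bars of 6/16 = 24 thirty-second notes.
Convert each value to thirty-second notes: thirty-second = 1; eighth rest = 4; dotted eighth = 6; dotted eighth rest = 6; thirty-second = 1.
Sum: 1 + 4 + 6 + 6 + 1 = 18.
Remaining: 24 − 18 = 6 thirty-second notes, which is a dotted eighth note.

dotted eighth note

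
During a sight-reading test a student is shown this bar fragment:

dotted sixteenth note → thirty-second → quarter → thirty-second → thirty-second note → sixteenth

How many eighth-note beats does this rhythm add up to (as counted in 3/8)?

One eighth-note beat = 4 thirty-second notes.
Convert each value to thirty-second notes: dotted sixteenth note = 3; thirty-second = 1; quarter = 8; thirty-second = 1; thirty-second note = 1; sixteenth = 2.
Total: 3 + 1 + 8 + 1 + 1 + 2 = 16.
16 ÷ 4 = 4 beats.

4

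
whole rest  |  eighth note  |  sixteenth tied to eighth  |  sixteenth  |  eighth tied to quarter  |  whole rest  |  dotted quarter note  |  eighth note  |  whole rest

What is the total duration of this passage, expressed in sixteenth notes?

68

Each duration in sixteenth notes: whole rest = 16; eighth note = 2; sixteenth tied to eighth (sixteenth + eighth) = 3; sixteenth = 1; eighth tied to quarter (eighth + quarter) = 6; whole rest = 16; dotted quarter note = 6; eighth note = 2; whole rest = 16.
Total: 16 + 2 + 3 + 1 + 6 + 16 + 6 + 2 + 16 = 68 sixteenth notes.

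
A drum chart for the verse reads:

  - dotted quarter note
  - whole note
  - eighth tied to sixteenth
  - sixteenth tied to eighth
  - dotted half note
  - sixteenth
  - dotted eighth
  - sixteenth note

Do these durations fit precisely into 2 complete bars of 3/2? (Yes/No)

One bar of 3/2 = 24 sixteenth notes, so 2 bars = 48.
Working in sixteenth notes: dotted quarter note = 6; whole note = 16; eighth tied to sixteenth (eighth + sixteenth) = 3; sixteenth tied to eighth (sixteenth + eighth) = 3; dotted half note = 12; sixteenth = 1; dotted eighth = 3; sixteenth note = 1.
Sum: 6 + 16 + 3 + 3 + 12 + 1 + 3 + 1 = 45.
45 falls short of 48, so the answer is No.

No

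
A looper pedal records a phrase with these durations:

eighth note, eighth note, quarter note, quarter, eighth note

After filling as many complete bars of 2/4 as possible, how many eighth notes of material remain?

3

One bar of 2/4 = 4 eighth notes.
Each duration in eighth notes: eighth note = 1; eighth note = 1; quarter note = 2; quarter = 2; eighth note = 1.
Altogether 1 + 1 + 2 + 2 + 1 = 7.
7 ÷ 4 = 1 complete bar with 3 eighth notes remaining.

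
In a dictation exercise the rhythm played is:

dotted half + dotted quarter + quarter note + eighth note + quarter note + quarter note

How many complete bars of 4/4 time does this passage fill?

2

One bar of 4/4 = 8 eighth notes.
Express everything in eighth notes: dotted half = 6; dotted quarter = 3; quarter note = 2; eighth note = 1; quarter note = 2; quarter note = 2.
Altogether 6 + 3 + 2 + 1 + 2 + 2 = 16.
16 ÷ 8 = 2 complete bars with 0 left over.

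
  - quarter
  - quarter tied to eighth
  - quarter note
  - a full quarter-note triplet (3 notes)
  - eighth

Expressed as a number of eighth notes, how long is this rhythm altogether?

Working in eighth notes: quarter = 2; quarter tied to eighth (quarter + eighth) = 3; quarter note = 2; a full quarter-note triplet (3 notes) (three triplet quarters span one half) = 4; eighth = 1.
Total: 2 + 3 + 2 + 4 + 1 = 12 eighth notes.

12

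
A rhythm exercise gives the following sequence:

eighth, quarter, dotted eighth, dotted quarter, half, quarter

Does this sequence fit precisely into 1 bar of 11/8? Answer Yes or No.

No

One bar of 11/8 = 22 sixteenth notes.
In sixteenth notes: eighth = 2; quarter = 4; dotted eighth = 3; dotted quarter = 6; half = 8; quarter = 4.
Altogether 2 + 4 + 3 + 6 + 8 + 4 = 27.
27 exceeds 22, so the answer is No.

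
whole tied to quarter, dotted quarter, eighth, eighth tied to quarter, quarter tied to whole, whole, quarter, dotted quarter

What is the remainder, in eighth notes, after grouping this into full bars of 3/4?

One bar of 3/4 = 6 eighth notes.
In eighth notes: whole tied to quarter (whole + quarter) = 10; dotted quarter = 3; eighth = 1; eighth tied to quarter (eighth + quarter) = 3; quarter tied to whole (quarter + whole) = 10; whole = 8; quarter = 2; dotted quarter = 3.
Altogether 10 + 3 + 1 + 3 + 10 + 8 + 2 + 3 = 40.
40 ÷ 6 = 6 complete bars with 4 eighth notes remaining.

4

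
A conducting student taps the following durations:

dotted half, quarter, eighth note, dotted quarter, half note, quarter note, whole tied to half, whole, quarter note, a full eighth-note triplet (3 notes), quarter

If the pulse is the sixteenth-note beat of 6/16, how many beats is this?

88

One sixteenth-note beat = 2 thirty-second notes.
Each duration in thirty-second notes: dotted half = 24; quarter = 8; eighth note = 4; dotted quarter = 12; half note = 16; quarter note = 8; whole tied to half (whole + half) = 48; whole = 32; quarter note = 8; a full eighth-note triplet (3 notes) (three triplet eighths span one quarter) = 8; quarter = 8.
Total: 24 + 8 + 4 + 12 + 16 + 8 + 48 + 32 + 8 + 8 + 8 = 176.
176 ÷ 2 = 88 beats.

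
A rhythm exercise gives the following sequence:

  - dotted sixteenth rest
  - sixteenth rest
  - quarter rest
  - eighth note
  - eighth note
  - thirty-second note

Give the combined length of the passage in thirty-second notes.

Express everything in thirty-second notes: dotted sixteenth rest = 3; sixteenth rest = 2; quarter rest = 8; eighth note = 4; eighth note = 4; thirty-second note = 1.
Adding: 3 + 2 + 8 + 4 + 4 + 1 = 22 thirty-second notes.

22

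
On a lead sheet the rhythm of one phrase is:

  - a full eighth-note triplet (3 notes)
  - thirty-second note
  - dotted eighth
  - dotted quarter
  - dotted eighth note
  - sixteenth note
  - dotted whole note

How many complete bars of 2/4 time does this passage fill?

One bar of 2/4 = 16 thirty-second notes.
Express everything in thirty-second notes: a full eighth-note triplet (3 notes) (three triplet eighths span one quarter) = 8; thirty-second note = 1; dotted eighth = 6; dotted quarter = 12; dotted eighth note = 6; sixteenth note = 2; dotted whole note = 48.
Altogether 8 + 1 + 6 + 12 + 6 + 2 + 48 = 83.
83 ÷ 16 = 5 complete bars with 3 left over.

5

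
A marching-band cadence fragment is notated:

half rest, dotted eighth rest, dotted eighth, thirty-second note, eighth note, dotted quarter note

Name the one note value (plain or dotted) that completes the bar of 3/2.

dotted sixteenth note

The bar of 3/2 = 48 thirty-second notes.
Convert each value to thirty-second notes: half rest = 16; dotted eighth rest = 6; dotted eighth = 6; thirty-second note = 1; eighth note = 4; dotted quarter note = 12.
Sum: 16 + 6 + 6 + 1 + 4 + 12 = 45.
Remaining: 48 − 45 = 3 thirty-second notes, which is a dotted sixteenth note.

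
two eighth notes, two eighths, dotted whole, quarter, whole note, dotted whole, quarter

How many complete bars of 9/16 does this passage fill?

8

One bar of 9/16 = 9 sixteenth notes.
Working in sixteenth notes: eighth note = 2; eighth note = 2; eighth = 2; eighth = 2; dotted whole = 24; quarter = 4; whole note = 16; dotted whole = 24; quarter = 4.
Adding: 2 + 2 + 2 + 2 + 24 + 4 + 16 + 24 + 4 = 80.
80 ÷ 9 = 8 complete bars with 8 left over.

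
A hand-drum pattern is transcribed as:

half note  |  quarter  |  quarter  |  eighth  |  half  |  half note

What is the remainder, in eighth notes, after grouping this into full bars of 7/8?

One bar of 7/8 = 7 eighth notes.
Working in eighth notes: half note = 4; quarter = 2; quarter = 2; eighth = 1; half = 4; half note = 4.
Altogether 4 + 2 + 2 + 1 + 4 + 4 = 17.
17 ÷ 7 = 2 complete bars with 3 eighth notes remaining.

3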